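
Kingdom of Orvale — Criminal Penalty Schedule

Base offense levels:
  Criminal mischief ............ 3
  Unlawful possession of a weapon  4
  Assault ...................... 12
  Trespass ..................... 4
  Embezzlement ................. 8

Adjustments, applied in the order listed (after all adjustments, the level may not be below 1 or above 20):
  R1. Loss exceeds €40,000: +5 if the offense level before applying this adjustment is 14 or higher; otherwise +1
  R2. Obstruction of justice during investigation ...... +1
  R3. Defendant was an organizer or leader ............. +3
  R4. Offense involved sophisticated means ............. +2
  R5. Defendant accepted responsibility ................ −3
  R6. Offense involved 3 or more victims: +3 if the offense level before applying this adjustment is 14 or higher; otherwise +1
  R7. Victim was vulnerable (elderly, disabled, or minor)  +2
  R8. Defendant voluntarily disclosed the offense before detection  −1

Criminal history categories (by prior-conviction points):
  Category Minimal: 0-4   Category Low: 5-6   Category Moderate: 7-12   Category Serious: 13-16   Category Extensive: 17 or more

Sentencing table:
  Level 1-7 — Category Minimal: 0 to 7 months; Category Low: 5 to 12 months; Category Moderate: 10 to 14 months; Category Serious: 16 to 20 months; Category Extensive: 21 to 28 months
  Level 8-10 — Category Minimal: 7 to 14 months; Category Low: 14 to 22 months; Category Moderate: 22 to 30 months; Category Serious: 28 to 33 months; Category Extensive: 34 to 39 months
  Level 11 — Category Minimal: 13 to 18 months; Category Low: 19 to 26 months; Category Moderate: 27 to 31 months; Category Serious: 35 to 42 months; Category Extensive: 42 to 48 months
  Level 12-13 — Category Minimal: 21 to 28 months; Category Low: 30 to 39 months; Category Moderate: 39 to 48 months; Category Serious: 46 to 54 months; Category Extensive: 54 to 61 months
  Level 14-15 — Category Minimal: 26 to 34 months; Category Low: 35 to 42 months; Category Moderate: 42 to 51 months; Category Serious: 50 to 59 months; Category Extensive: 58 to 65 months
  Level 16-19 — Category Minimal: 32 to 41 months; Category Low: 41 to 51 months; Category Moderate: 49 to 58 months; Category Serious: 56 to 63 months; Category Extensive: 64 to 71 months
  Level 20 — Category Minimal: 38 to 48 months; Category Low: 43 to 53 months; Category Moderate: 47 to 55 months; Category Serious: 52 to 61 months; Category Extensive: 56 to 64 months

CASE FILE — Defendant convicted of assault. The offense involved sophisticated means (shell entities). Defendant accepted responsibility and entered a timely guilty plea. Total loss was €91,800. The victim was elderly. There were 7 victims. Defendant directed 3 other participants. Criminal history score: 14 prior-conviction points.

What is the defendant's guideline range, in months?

52-61 months

Base offense level for assault: 12.
R1 applies (level before this adjustment is 12 < 14, so +1): 12 + 1 = 13.
R2 does not apply.
R3 applies: 13 + 3 = 16.
R4 applies: 16 + 2 = 18.
R5 applies: 18 − 3 = 15.
R6 applies (level before this adjustment is 15 ≥ 14, so +3): 15 + 3 = 18.
R7 applies: 18 + 2 = 20.
R8 does not apply.
Final offense level: 20.
Criminal history: 14 prior points → Category Serious (13-16).
Level 20 falls in the 20 band.
Grid: Level 20 × Category Serious = 52-61 months.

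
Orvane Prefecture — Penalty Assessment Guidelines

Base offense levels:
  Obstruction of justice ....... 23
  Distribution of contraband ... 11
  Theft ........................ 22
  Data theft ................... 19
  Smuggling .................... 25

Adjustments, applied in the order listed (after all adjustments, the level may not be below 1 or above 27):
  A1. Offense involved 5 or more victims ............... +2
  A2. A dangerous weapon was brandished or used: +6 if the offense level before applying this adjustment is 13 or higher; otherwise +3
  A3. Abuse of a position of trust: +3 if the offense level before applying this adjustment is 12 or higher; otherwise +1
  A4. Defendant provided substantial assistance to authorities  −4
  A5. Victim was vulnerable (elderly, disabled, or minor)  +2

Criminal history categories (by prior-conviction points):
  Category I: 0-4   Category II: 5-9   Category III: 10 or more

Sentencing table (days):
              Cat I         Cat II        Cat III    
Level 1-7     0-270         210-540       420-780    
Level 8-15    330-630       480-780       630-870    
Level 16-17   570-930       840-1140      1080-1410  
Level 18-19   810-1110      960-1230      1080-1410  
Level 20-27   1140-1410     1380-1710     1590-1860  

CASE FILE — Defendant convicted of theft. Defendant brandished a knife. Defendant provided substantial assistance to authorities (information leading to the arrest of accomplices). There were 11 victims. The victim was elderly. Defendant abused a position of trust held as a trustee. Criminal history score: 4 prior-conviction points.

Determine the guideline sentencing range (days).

1140-1410 days

Base offense level for theft: 22.
A1 applies: 22 + 2 = 24.
A2 applies (level before this adjustment is 24 ≥ 13, so +6): 24 + 6 = 30.
A3 applies (level before this adjustment is 30 ≥ 12, so +3): 30 + 3 = 33.
A4 applies: 33 − 4 = 29.
A5 applies: 29 + 2 = 31.
Level 31 exceeds the maximum of 27; capped at 27.
Final offense level: 27.
Criminal history: 4 prior points → Category I (0-4).
Level 27 falls in the 20-27 band.
Grid: Level 20-27 × Category I = 1140-1410 days.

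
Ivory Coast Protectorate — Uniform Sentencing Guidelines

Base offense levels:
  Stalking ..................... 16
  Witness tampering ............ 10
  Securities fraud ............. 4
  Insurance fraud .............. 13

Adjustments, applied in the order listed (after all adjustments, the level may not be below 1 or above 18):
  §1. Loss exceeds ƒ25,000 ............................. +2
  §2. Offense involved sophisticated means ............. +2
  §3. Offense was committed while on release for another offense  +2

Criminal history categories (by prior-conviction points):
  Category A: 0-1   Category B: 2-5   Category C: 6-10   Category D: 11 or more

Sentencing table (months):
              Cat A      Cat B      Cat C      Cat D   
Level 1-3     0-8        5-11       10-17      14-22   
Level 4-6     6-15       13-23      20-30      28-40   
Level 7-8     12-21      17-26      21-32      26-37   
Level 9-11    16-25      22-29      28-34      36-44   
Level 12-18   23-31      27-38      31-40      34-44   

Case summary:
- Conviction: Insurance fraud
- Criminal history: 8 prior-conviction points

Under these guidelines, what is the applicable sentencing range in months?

Base offense level for insurance fraud: 13.
Final offense level: 13.
Criminal history: 8 prior points → Category C (6-10).
Level 13 falls in the 12-18 band.
Grid: Level 12-18 × Category C = 31-40 months.

31-40 months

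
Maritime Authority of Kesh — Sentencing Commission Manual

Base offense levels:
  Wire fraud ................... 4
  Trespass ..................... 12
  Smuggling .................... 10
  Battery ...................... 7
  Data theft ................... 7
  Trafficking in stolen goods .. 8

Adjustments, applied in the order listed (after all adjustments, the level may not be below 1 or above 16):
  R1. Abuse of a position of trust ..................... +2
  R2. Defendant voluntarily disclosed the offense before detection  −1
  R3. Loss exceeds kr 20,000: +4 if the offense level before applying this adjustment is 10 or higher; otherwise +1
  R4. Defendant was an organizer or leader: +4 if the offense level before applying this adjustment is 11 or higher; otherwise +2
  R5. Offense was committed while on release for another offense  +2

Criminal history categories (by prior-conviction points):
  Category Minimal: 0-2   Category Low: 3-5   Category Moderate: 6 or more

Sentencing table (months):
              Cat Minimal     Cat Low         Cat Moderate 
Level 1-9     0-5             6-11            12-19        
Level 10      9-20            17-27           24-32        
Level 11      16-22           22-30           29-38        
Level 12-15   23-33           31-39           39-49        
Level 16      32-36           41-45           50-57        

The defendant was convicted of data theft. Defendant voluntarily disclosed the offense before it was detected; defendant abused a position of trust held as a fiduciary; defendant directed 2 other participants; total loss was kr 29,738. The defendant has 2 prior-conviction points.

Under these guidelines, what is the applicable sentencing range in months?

16-22 months

Base offense level for data theft: 7.
R1 applies: 7 + 2 = 9.
R2 applies: 9 − 1 = 8.
R3 applies (level before this adjustment is 8 < 10, so +1): 8 + 1 = 9.
R4 applies (level before this adjustment is 9 < 11, so +2): 9 + 2 = 11.
Final offense level: 11.
Criminal history: 2 prior points → Category Minimal (0-2).
Level 11 falls in the 11 band.
Grid: Level 11 × Category Minimal = 16-22 months.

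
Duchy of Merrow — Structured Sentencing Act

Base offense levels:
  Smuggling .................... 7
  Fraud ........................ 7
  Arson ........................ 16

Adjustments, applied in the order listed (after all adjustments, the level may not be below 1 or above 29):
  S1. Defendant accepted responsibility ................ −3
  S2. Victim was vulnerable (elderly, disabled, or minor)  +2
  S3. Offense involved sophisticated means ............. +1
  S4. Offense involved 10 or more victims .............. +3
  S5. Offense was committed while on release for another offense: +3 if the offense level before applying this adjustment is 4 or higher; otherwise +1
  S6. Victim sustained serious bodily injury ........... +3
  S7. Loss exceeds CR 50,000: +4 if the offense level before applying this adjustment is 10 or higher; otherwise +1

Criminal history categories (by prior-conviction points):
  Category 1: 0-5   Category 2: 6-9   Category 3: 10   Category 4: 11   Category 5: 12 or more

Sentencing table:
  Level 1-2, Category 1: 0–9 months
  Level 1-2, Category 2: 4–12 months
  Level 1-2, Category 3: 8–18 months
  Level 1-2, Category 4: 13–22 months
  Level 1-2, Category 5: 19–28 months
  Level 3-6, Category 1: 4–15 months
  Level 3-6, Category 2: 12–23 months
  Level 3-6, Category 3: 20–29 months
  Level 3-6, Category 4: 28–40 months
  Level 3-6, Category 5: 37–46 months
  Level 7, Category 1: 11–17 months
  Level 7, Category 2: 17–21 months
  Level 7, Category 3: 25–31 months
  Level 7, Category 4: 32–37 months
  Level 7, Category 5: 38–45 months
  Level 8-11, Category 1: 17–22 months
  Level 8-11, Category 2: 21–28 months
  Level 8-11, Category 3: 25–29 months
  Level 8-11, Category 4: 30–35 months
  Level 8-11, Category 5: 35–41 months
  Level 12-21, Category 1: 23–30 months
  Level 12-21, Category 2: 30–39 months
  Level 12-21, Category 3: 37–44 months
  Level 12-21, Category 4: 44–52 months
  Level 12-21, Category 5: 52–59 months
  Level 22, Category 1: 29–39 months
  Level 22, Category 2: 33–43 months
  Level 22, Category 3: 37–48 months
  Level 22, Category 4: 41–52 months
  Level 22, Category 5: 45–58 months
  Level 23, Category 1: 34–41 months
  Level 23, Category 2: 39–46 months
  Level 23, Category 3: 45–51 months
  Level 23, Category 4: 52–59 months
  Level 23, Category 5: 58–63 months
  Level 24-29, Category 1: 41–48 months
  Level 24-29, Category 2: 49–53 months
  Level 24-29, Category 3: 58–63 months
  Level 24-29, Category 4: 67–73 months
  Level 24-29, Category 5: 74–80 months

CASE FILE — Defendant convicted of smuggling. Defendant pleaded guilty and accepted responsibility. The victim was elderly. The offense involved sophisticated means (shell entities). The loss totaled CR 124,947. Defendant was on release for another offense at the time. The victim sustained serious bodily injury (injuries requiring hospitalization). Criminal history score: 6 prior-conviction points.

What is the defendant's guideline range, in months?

30-39 months

Base offense level for smuggling: 7.
S1 applies: 7 − 3 = 4.
S2 applies: 4 + 2 = 6.
S3 applies: 6 + 1 = 7.
S5 applies (level before this adjustment is 7 ≥ 4, so +3): 7 + 3 = 10.
S6 applies: 10 + 3 = 13.
S7 applies (level before this adjustment is 13 ≥ 10, so +4): 13 + 4 = 17.
Final offense level: 17.
Criminal history: 6 prior points → Category 2 (6-9).
Level 17 falls in the 12-21 band.
Grid: Level 12-21 × Category 2 = 30-39 months.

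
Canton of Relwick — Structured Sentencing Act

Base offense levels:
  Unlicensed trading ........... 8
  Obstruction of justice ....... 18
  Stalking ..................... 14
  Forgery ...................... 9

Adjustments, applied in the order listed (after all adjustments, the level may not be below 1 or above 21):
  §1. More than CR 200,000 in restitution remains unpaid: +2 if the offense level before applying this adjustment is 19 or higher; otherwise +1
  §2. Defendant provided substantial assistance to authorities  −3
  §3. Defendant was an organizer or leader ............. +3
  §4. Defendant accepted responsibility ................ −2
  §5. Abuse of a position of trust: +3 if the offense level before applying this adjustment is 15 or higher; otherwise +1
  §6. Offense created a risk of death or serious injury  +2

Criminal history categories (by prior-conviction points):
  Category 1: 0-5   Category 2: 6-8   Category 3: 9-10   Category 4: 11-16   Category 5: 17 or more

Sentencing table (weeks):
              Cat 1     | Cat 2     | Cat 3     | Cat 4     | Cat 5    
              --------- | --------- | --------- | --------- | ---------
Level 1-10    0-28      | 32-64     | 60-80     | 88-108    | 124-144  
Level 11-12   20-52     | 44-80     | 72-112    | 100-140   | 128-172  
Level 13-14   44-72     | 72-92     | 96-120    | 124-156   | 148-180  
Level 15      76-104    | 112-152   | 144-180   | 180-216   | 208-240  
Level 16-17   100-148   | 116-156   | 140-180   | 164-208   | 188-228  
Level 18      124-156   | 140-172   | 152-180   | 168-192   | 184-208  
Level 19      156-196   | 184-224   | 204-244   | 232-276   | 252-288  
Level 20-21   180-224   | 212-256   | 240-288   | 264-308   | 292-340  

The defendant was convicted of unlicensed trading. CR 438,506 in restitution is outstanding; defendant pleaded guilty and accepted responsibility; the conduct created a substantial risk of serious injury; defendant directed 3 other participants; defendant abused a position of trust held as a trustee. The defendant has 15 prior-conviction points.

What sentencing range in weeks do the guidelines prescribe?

124-156 weeks

Base offense level for unlicensed trading: 8.
§1 applies (level before this adjustment is 8 < 19, so +1): 8 + 1 = 9.
§3 applies: 9 + 3 = 12.
§4 applies: 12 − 2 = 10.
§5 applies (level before this adjustment is 10 < 15, so +1): 10 + 1 = 11.
§6 applies: 11 + 2 = 13.
Final offense level: 13.
Criminal history: 15 prior points → Category 4 (11-16).
Level 13 falls in the 13-14 band.
Grid: Level 13-14 × Category 4 = 124-156 weeks.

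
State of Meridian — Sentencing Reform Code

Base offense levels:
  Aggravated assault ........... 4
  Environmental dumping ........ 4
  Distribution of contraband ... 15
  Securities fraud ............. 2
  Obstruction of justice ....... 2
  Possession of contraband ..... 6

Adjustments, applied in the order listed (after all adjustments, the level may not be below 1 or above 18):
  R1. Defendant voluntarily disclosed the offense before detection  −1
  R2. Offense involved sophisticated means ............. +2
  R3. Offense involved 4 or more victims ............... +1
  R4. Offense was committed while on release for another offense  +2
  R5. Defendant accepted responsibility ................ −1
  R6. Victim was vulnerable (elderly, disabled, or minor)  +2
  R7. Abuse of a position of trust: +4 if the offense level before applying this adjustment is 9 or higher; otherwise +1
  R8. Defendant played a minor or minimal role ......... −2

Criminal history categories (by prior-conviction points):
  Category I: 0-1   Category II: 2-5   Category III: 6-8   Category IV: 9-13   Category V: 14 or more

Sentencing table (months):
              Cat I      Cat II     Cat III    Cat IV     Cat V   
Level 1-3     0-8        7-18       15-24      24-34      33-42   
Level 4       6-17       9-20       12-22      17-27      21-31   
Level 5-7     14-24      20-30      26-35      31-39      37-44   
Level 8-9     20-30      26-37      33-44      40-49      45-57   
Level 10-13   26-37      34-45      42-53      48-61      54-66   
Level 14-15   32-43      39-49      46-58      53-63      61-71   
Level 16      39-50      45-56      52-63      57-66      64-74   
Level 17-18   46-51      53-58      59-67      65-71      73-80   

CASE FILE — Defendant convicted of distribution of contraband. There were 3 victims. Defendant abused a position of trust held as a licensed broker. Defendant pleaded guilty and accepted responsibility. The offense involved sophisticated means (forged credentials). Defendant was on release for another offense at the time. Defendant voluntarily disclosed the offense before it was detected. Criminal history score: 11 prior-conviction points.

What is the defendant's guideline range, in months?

65-71 months

Base offense level for distribution of contraband: 15.
R1 applies: 15 − 1 = 14.
R2 applies: 14 + 2 = 16.
R4 applies: 16 + 2 = 18.
R5 applies: 18 − 1 = 17.
R7 applies (level before this adjustment is 17 ≥ 9, so +4): 17 + 4 = 21.
R8 does not apply.
Level 21 exceeds the maximum of 18; capped at 18.
Final offense level: 18.
Criminal history: 11 prior points → Category IV (9-13).
Level 18 falls in the 17-18 band.
Grid: Level 17-18 × Category IV = 65-71 months.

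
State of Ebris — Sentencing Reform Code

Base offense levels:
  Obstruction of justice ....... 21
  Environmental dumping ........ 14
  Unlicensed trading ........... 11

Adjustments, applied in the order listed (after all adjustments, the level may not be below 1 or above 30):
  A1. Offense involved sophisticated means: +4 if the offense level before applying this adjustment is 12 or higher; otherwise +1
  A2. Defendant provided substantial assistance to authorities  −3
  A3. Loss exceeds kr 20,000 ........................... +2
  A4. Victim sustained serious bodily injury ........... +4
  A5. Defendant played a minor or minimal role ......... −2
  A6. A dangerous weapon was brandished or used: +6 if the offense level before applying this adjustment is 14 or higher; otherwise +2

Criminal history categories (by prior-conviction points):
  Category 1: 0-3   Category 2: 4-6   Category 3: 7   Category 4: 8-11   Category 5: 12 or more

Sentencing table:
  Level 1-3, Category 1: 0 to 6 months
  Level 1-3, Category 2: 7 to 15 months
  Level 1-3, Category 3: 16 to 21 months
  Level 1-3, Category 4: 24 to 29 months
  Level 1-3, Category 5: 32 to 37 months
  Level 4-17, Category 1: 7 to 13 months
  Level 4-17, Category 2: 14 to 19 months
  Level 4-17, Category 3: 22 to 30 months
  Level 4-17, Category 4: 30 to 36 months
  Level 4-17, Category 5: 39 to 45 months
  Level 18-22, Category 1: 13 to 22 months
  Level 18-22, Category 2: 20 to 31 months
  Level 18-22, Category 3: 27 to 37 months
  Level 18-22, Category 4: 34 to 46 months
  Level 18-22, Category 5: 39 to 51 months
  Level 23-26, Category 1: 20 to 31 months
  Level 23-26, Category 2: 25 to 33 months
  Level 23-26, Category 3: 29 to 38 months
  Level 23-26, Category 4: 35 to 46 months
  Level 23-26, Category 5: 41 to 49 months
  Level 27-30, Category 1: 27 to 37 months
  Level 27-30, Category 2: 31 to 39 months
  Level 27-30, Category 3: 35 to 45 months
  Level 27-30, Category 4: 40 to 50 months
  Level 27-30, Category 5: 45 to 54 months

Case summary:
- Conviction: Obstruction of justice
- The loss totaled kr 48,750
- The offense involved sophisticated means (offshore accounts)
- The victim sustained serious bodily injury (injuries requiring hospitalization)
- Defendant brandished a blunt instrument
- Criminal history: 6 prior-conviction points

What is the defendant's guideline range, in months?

31-39 months

Base offense level for obstruction of justice: 21.
A1 applies (level before this adjustment is 21 ≥ 12, so +4): 21 + 4 = 25.
A3 applies: 25 + 2 = 27.
A4 applies: 27 + 4 = 31.
A5 does not apply.
A6 applies (level before this adjustment is 31 ≥ 14, so +6): 31 + 6 = 37.
Level 37 exceeds the maximum of 30; capped at 30.
Final offense level: 30.
Criminal history: 6 prior points → Category 2 (4-6).
Level 30 falls in the 27-30 band.
Grid: Level 27-30 × Category 2 = 31-39 months.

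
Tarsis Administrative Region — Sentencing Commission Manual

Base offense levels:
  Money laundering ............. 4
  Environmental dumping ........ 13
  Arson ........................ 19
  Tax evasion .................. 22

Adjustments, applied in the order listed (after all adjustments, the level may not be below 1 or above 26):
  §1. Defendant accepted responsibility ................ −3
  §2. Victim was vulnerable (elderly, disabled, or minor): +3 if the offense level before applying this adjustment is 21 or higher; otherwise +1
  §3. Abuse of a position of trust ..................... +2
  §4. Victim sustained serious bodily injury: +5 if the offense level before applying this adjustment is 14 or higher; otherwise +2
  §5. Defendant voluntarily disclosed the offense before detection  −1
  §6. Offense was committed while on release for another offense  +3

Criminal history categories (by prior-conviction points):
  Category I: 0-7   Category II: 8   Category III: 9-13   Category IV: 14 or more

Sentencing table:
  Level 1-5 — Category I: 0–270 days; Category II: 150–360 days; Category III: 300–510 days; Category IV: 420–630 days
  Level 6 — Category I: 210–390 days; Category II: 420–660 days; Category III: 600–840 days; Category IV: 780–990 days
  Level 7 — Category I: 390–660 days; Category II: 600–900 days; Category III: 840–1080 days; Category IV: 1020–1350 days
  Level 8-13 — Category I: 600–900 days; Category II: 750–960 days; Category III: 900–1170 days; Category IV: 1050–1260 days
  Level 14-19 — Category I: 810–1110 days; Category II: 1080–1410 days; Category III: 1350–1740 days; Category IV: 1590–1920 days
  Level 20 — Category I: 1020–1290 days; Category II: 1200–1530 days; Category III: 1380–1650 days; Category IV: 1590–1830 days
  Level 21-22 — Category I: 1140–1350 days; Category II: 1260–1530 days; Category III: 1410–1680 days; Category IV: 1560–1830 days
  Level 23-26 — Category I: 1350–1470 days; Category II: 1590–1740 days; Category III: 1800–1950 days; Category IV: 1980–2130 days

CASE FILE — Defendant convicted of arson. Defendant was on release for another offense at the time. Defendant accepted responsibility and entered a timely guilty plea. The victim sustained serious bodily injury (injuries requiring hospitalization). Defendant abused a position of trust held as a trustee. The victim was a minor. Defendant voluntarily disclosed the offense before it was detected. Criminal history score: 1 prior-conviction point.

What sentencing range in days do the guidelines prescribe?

1350-1470 days

Base offense level for arson: 19.
§1 applies: 19 − 3 = 16.
§2 applies (level before this adjustment is 16 < 21, so +1): 16 + 1 = 17.
§3 applies: 17 + 2 = 19.
§4 applies (level before this adjustment is 19 ≥ 14, so +5): 19 + 5 = 24.
§5 applies: 24 − 1 = 23.
§6 applies: 23 + 3 = 26.
Final offense level: 26.
Criminal history: 1 prior point → Category I (0-7).
Level 26 falls in the 23-26 band.
Grid: Level 23-26 × Category I = 1350-1470 days.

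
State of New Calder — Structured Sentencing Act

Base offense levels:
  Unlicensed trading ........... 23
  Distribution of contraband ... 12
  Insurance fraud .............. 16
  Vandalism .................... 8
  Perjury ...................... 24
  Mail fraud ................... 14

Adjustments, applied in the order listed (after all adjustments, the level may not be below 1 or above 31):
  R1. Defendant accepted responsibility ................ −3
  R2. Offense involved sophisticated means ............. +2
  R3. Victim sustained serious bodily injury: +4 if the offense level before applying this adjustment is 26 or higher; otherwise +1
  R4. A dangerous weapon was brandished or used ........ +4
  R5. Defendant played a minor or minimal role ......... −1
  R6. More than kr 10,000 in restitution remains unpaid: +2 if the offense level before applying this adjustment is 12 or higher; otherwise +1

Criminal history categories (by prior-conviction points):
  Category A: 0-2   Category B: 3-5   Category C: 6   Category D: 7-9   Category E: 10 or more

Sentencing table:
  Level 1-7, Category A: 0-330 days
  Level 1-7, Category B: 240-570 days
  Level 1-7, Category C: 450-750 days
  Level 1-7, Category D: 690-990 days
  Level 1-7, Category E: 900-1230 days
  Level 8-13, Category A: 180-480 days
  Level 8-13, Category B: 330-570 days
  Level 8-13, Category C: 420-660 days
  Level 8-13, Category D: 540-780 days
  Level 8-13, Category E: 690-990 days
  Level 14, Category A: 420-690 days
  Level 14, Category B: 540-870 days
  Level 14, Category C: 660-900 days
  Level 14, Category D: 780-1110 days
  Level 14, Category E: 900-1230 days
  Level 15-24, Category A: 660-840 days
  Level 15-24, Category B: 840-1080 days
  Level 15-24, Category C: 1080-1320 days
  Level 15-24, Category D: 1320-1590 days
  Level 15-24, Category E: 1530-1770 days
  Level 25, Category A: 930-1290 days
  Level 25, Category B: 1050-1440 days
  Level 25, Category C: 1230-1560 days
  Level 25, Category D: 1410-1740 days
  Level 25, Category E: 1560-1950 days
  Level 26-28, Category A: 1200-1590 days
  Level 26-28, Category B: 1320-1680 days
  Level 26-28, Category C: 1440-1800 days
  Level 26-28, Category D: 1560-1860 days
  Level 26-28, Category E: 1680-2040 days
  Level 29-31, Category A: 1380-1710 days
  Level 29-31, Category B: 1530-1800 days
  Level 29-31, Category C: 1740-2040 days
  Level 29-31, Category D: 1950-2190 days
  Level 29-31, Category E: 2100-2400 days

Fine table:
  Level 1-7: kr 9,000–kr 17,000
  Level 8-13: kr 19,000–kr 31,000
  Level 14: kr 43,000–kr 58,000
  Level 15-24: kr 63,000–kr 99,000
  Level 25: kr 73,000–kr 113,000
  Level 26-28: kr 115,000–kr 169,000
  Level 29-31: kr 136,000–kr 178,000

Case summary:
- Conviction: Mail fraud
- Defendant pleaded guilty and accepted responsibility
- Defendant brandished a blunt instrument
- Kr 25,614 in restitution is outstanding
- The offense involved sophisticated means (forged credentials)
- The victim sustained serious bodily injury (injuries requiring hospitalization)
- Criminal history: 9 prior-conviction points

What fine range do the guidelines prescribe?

kr 63,000–kr 99,000

Base offense level for mail fraud: 14.
R1 applies: 14 − 3 = 11.
R2 applies: 11 + 2 = 13.
R3 applies (level before this adjustment is 13 < 26, so +1): 13 + 1 = 14.
R4 applies: 14 + 4 = 18.
R5 does not apply.
R6 applies (level before this adjustment is 18 ≥ 12, so +2): 18 + 2 = 20.
Final offense level: 20.
Level 20 falls in the 15-24 band.
Fine table: Level 15-24 → kr 63,000–kr 99,000.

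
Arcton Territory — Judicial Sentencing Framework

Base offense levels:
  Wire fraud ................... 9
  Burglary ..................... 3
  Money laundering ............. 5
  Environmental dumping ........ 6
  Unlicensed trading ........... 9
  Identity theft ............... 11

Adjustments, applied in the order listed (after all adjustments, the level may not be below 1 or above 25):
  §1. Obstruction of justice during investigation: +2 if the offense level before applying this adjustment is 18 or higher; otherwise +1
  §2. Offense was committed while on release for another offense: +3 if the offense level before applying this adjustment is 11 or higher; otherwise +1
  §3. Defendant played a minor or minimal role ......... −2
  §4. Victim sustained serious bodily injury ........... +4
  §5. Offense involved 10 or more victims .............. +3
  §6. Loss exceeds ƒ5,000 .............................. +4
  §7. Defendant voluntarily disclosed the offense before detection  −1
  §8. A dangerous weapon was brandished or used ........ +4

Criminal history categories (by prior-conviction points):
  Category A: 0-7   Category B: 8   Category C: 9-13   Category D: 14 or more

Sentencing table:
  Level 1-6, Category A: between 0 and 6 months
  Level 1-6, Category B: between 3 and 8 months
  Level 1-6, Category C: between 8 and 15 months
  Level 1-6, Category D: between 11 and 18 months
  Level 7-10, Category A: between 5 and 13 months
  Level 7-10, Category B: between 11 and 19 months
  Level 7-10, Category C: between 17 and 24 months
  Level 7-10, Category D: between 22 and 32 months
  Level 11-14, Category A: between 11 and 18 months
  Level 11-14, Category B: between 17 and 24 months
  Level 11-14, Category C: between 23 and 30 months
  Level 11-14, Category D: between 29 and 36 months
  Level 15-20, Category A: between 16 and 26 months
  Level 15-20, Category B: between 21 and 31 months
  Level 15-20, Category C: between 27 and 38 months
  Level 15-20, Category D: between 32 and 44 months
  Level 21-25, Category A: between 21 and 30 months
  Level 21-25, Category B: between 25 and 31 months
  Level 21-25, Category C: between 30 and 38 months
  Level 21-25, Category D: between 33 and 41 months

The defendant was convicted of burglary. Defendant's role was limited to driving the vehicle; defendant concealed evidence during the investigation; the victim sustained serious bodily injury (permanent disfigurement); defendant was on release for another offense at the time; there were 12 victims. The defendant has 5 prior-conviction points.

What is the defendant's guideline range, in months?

Base offense level for burglary: 3.
§1 applies (level before this adjustment is 3 < 18, so +1): 3 + 1 = 4.
§2 applies (level before this adjustment is 4 < 11, so +1): 4 + 1 = 5.
§3 applies: 5 − 2 = 3.
§4 applies: 3 + 4 = 7.
§5 applies: 7 + 3 = 10.
§7 does not apply.
§8 does not apply.
Final offense level: 10.
Criminal history: 5 prior points → Category A (0-7).
Level 10 falls in the 7-10 band.
Grid: Level 7-10 × Category A = 5-13 months.

5-13 months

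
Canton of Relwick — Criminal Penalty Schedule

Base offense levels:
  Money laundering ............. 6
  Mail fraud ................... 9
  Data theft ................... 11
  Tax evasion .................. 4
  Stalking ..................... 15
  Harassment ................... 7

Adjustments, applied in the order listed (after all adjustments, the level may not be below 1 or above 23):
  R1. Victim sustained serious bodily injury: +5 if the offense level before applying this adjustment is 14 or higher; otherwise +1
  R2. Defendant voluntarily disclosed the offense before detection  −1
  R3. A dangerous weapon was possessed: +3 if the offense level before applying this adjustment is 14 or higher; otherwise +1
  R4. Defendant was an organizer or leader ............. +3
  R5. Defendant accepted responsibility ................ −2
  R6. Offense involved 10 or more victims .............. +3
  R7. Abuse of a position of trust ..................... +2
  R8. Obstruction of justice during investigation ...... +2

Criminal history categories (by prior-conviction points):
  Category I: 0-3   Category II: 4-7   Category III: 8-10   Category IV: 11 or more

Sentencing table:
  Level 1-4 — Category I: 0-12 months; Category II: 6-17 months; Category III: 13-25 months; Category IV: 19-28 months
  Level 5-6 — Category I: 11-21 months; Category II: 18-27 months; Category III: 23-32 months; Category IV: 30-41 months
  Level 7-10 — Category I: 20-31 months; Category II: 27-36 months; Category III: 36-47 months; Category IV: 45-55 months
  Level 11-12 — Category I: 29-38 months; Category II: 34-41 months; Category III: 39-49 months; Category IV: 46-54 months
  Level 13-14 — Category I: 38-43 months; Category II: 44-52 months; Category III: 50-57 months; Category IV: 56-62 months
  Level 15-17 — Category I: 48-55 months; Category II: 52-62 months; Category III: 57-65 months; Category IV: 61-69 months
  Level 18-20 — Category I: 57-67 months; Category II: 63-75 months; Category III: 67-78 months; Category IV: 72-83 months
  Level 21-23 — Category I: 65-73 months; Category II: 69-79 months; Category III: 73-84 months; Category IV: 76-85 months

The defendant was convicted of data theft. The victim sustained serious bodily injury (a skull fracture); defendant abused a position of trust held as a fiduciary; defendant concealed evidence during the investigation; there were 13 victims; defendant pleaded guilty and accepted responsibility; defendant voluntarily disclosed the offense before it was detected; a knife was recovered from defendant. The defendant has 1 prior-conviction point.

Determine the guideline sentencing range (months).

Base offense level for data theft: 11.
R1 applies (level before this adjustment is 11 < 14, so +1): 11 + 1 = 12.
R2 applies: 12 − 1 = 11.
R3 applies (level before this adjustment is 11 < 14, so +1): 11 + 1 = 12.
R4 does not apply.
R5 applies: 12 − 2 = 10.
R6 applies: 10 + 3 = 13.
R7 applies: 13 + 2 = 15.
R8 applies: 15 + 2 = 17.
Final offense level: 17.
Criminal history: 1 prior point → Category I (0-3).
Level 17 falls in the 15-17 band.
Grid: Level 15-17 × Category I = 48-55 months.

48-55 months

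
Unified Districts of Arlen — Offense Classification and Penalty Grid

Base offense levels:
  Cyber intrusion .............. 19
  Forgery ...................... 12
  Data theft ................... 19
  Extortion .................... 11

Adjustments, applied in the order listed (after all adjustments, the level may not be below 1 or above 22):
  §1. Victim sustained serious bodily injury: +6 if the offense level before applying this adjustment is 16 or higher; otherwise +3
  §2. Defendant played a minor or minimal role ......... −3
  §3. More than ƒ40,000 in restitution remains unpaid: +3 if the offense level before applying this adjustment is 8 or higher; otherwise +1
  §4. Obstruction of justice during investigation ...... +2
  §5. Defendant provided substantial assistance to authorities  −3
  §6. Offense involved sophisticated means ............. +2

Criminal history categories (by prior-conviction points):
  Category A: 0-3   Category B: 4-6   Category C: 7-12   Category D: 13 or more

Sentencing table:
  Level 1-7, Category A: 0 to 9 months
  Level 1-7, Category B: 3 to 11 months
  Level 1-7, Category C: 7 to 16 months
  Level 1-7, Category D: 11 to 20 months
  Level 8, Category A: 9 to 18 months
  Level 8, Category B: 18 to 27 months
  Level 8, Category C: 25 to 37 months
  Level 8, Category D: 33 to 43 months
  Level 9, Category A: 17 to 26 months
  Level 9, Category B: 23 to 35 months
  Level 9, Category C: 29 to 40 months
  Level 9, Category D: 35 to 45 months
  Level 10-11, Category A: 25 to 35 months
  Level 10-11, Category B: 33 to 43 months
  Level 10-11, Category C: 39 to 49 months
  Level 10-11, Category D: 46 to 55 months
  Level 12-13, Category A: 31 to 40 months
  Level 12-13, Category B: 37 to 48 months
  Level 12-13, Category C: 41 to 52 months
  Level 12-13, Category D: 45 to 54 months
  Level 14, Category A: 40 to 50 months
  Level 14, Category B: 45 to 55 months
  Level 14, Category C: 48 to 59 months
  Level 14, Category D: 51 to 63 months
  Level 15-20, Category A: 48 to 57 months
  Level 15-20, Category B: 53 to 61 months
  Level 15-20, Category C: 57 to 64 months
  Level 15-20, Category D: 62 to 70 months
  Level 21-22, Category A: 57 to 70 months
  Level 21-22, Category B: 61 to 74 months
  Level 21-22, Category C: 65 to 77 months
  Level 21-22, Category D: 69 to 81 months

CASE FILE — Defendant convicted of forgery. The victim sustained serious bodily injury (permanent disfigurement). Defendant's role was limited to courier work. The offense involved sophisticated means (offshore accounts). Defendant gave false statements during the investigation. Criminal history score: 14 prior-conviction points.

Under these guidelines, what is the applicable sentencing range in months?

62-70 months

Base offense level for forgery: 12.
§1 applies (level before this adjustment is 12 < 16, so +3): 12 + 3 = 15.
§2 applies: 15 − 3 = 12.
§3 does not apply.
§4 applies: 12 + 2 = 14.
§6 applies: 14 + 2 = 16.
Final offense level: 16.
Criminal history: 14 prior points → Category D (13+).
Level 16 falls in the 15-20 band.
Grid: Level 15-20 × Category D = 62-70 months.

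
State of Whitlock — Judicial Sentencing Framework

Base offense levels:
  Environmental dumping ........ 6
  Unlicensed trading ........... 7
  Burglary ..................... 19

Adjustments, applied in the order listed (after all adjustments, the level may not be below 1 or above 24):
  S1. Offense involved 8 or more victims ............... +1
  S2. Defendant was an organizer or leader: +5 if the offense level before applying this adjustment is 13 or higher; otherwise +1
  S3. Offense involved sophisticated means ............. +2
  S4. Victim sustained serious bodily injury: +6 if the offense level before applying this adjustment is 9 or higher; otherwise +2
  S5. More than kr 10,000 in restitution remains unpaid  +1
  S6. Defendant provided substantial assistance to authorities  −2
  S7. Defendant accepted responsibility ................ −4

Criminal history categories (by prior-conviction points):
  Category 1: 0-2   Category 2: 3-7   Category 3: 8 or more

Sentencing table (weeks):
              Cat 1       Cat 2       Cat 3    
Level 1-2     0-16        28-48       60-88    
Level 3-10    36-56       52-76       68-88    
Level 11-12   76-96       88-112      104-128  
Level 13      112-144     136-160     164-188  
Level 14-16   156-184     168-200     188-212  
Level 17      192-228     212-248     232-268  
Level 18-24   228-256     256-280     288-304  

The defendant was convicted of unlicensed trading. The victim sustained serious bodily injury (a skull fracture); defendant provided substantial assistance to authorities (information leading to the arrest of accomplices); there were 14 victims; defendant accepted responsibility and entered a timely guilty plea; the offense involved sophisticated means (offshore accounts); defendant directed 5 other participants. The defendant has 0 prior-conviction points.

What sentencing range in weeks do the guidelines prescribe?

Base offense level for unlicensed trading: 7.
S1 applies: 7 + 1 = 8.
S2 applies (level before this adjustment is 8 < 13, so +1): 8 + 1 = 9.
S3 applies: 9 + 2 = 11.
S4 applies (level before this adjustment is 11 ≥ 9, so +6): 11 + 6 = 17.
S6 applies: 17 − 2 = 15.
S7 applies: 15 − 4 = 11.
Final offense level: 11.
Criminal history: 0 prior points → Category 1 (0-2).
Level 11 falls in the 11-12 band.
Grid: Level 11-12 × Category 1 = 76-96 weeks.

76-96 weeks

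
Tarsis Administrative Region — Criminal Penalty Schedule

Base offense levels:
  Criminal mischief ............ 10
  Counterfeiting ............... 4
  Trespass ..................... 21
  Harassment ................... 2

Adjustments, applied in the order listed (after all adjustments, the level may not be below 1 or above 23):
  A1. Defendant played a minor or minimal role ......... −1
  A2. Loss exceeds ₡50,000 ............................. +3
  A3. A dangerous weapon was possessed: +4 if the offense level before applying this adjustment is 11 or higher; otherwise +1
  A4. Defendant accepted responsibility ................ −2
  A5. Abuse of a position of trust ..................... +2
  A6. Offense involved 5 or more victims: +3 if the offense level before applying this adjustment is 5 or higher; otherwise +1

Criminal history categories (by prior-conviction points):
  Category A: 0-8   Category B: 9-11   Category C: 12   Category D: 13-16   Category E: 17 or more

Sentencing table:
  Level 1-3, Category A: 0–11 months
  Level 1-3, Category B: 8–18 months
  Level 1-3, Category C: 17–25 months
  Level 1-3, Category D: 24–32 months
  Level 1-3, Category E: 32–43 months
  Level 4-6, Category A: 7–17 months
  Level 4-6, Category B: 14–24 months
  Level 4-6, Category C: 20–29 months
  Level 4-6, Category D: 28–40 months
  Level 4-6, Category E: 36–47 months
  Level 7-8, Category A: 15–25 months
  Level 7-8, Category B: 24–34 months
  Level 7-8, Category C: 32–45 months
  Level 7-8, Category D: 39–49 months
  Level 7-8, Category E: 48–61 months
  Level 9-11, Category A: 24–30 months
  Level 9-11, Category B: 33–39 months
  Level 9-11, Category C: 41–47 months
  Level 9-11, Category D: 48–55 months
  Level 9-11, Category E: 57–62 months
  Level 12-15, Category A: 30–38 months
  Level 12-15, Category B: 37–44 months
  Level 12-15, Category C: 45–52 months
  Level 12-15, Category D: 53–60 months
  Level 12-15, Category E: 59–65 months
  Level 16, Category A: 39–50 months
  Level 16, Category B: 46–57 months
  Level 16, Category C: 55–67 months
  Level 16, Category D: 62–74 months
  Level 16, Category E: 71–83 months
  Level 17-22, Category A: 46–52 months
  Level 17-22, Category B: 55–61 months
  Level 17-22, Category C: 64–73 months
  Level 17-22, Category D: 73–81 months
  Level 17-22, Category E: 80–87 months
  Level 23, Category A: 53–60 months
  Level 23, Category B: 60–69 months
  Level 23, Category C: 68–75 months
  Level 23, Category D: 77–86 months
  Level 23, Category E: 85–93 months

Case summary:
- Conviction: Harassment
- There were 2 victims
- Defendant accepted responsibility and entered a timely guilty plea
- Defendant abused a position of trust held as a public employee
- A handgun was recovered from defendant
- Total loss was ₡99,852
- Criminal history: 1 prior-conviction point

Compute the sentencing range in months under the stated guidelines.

7-17 months

Base offense level for harassment: 2.
A2 applies: 2 + 3 = 5.
A3 applies (level before this adjustment is 5 < 11, so +1): 5 + 1 = 6.
A4 applies: 6 − 2 = 4.
A5 applies: 4 + 2 = 6.
A6 does not apply.
Final offense level: 6.
Criminal history: 1 prior point → Category A (0-8).
Level 6 falls in the 4-6 band.
Grid: Level 4-6 × Category A = 7-17 months.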